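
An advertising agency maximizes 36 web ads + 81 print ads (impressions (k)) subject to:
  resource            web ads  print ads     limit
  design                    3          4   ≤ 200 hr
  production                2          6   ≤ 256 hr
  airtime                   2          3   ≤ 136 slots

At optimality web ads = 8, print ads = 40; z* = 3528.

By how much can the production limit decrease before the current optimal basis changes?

Binding constraints: production, airtime. The basis is B = [[2,6],[2,3]] with det -6.
Per unit decrease in production, x* moves by d = (0.5, -0.3333).
The basis stays optimal until design becomes binding; allowable decrease = 96 hr.

96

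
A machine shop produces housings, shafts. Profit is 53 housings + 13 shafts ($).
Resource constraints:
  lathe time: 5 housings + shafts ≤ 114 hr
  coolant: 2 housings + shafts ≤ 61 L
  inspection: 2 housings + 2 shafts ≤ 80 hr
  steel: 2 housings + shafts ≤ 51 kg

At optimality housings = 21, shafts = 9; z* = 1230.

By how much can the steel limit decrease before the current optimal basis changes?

5.4

Binding constraints: lathe time, steel. The basis is B = [[5,1],[2,1]] with det 3.
Per unit decrease in steel, x* moves by d = (0.3333, -1.6667).
The basis stays optimal until shafts reaches 0; allowable decrease = 5.4 kg.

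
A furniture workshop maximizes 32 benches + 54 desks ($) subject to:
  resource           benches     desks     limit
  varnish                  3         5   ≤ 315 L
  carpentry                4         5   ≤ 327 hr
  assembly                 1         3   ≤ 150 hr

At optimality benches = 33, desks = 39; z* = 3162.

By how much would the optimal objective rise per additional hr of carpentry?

Binding: carpentry and assembly. Non-binding: varnish (21 unused).
Since varnish is not tight, its dual is 0.
The binding rows give the dual system: 4·y_carpentry + 1·y_assembly = 32 and 5·y_carpentry + 3·y_assembly = 54.
This yields shadow prices y_carpentry = 6, y_assembly = 8.
Shadow price of carpentry = 6.

6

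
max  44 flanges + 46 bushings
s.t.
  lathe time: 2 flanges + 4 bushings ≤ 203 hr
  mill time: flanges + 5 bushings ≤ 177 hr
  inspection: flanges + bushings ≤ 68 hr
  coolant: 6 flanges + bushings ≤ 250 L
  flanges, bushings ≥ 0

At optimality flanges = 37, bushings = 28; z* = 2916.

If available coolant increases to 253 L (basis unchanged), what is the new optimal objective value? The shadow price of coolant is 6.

Δb = 3, so new z* = 2916 + (6)·(3) = 2916 + 18 = 2934.

2934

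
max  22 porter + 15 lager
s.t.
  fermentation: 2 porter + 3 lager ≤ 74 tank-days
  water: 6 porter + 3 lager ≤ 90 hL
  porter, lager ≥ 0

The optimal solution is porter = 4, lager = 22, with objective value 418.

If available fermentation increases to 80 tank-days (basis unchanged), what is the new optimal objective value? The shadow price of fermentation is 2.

Δb = 6, so new z* = 418 + (2)·(6) = 418 + 12 = 430.

430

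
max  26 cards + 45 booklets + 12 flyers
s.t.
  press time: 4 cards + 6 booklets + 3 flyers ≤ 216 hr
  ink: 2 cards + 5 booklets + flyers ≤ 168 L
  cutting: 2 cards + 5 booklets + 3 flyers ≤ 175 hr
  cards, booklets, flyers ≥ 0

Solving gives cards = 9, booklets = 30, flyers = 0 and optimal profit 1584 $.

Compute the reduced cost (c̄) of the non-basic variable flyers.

-6

Check each constraint at x*: press time 216/216 (tight); ink 168/168 (tight); cutting 168/175 (slack 7).
By complementary slackness, y = 0 for the non-binding constraint.
Dual feasibility on the basic columns requires 4·y_press time + 2·y_ink = 26, 6·y_press time + 5·y_ink = 45.
Solving: y_press time = 5, y_ink = 3.
Reduced cost of flyers: c₃ − yᵀa₃ = 12 − (5·3 + 3·1) = 12 − 18 = -6.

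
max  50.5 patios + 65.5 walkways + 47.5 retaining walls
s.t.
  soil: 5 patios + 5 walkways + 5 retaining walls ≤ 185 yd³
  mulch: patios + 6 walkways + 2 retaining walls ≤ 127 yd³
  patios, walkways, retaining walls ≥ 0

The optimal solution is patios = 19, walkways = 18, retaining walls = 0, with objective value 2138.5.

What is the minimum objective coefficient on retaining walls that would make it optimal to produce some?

At the optimum: soil uses 185 of 185 (binding); mulch uses 127 of 127 (binding).
From A_Bᵀ y = c: 5·y_soil + 1·y_mulch = 50.5; 5·y_soil + 6·y_mulch = 65.5.
Solving: y_soil = 9.5, y_mulch = 3.
retaining walls enters the basis when its profit ≥ yᵀa₃ = 9.5·5 + 3·2 = 53.5.

53.5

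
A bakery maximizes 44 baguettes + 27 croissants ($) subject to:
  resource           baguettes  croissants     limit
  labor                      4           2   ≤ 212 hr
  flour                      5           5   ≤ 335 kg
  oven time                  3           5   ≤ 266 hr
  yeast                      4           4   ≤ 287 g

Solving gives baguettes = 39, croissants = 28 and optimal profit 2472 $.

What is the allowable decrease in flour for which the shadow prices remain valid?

70

Binding constraints: labor, flour. The basis is B = [[4,2],[5,5]] with det 10.
Per unit decrease in flour, x* moves by d = (0.2, -0.4).
The basis stays optimal until croissants reaches 0; allowable decrease = 70 kg.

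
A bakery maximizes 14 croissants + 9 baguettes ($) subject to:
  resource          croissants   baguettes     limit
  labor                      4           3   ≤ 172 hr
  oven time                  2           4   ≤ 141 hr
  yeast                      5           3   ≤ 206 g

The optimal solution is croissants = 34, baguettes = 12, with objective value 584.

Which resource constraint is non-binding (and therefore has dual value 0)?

labor: 172/172 (binding)
oven time: 116/141 (slack 25)
yeast: 206/206 (binding)
By complementary slackness, a constraint with positive slack has shadow price 0 → oven time.

oven time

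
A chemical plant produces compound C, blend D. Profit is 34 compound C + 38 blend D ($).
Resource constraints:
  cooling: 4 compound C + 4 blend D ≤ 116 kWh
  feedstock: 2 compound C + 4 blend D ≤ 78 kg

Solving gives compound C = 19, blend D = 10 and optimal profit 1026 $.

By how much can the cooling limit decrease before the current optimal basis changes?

38

Binding constraints: cooling, feedstock. The basis is B = [[4,4],[2,4]] with det 8.
Per unit decrease in cooling, x* moves by d = (-0.5, 0.25).
The basis stays optimal until compound C reaches 0; allowable decrease = 38 kWh.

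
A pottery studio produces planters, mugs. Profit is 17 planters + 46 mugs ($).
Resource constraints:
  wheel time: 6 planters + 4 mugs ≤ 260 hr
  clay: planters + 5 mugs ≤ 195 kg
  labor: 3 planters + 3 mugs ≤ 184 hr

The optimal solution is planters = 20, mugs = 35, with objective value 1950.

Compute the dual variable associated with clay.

8

At the optimum: wheel time uses 260 of 260 (binding); clay uses 195 of 195 (binding); labor uses 165 of 184 (slack = 19).
Since labor is not tight, its dual is 0.
The binding rows give the dual system: 6·y_wheel time + 1·y_clay = 17 and 4·y_wheel time + 5·y_clay = 46.
→ y_wheel time = 1.5 and y_clay = 8.
Shadow price of clay = 8.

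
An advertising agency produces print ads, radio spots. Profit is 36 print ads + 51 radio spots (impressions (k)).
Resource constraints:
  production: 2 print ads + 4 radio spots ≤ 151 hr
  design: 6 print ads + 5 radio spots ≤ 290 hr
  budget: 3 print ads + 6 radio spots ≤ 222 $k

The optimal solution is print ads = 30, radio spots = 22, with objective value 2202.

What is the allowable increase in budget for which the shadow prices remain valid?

4.5

Binding constraints: design, budget. The basis is B = [[6,5],[3,6]] with det 21.
Per unit increase in budget, x* moves by d = (-0.2381, 0.2857).
The basis stays optimal until production becomes binding; allowable increase = 4.5 $k.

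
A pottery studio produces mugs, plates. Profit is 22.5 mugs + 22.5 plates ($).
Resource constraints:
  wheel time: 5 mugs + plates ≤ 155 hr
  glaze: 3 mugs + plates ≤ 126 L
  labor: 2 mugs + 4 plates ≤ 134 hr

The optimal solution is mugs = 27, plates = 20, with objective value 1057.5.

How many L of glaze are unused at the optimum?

25

glaze used = 3·27 + 1·20 = 101; slack = 126 − 101 = 25.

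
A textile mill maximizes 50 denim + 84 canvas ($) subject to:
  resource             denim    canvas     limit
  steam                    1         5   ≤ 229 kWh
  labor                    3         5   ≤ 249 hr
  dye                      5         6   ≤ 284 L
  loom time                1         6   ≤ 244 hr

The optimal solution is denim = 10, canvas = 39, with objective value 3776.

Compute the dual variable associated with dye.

Binding: dye and loom time. Non-binding: steam (24 unused), labor (24 unused).
Since steam, labor are not tight, their duals are 0.
Dual feasibility on the basic columns requires 5·y_dye + 1·y_loom time = 50, 6·y_dye + 6·y_loom time = 84.
This yields shadow prices y_dye = 9, y_loom time = 5.
Shadow price of dye = 9.

9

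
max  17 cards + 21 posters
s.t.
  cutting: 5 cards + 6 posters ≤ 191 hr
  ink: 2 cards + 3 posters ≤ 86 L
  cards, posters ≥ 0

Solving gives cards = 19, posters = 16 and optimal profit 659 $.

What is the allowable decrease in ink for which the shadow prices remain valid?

9.6

Binding constraints: cutting, ink. The basis is B = [[5,6],[2,3]] with det 3.
Per unit decrease in ink, x* moves by d = (2, -1.6667).
The basis stays optimal until posters reaches 0; allowable decrease = 9.6 L.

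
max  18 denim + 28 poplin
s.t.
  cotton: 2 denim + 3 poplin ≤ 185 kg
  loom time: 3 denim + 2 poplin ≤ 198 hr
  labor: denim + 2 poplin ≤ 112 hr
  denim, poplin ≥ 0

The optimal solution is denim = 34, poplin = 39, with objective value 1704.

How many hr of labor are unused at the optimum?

labor used = 1·34 + 2·39 = 112; slack = 112 − 112 = 0.

0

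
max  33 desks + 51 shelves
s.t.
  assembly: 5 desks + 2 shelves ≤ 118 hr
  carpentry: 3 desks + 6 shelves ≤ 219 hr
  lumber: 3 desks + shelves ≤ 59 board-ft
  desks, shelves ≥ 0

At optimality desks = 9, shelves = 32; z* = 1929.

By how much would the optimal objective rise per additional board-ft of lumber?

3

At the optimum: assembly uses 109 of 118 (slack = 9); carpentry uses 219 of 219 (binding); lumber uses 59 of 59 (binding).
Slack constraints have shadow price 0 (complementary slackness).
Dual feasibility on the basic columns requires 3·y_carpentry + 3·y_lumber = 33, 6·y_carpentry + 1·y_lumber = 51.
Solving: y_carpentry = 8, y_lumber = 3.
Shadow price of lumber = 3.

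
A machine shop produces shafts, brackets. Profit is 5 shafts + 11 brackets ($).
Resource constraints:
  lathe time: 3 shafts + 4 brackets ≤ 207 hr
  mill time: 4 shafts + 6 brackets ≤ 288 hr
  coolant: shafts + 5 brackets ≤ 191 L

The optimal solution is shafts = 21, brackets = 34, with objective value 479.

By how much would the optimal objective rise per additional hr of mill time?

At the optimum: lathe time uses 199 of 207 (slack = 8); mill time uses 288 of 288 (binding); coolant uses 191 of 191 (binding).
Slack constraints have shadow price 0 (complementary slackness).
The binding rows give the dual system: 4·y_mill time + 1·y_coolant = 5 and 6·y_mill time + 5·y_coolant = 11.
This yields shadow prices y_mill time = 1, y_coolant = 1.
Shadow price of mill time = 1.

1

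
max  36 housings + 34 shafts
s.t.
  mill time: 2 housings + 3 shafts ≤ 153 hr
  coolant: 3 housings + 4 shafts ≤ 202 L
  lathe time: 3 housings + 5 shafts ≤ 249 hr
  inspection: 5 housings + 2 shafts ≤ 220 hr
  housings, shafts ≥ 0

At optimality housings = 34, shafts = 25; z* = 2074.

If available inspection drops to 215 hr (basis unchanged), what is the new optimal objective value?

At the optimum: mill time uses 143 of 153 (slack = 10); coolant uses 202 of 202 (binding); lathe time uses 227 of 249 (slack = 22); inspection uses 220 of 220 (binding).
By complementary slackness, y = 0 for the non-binding constraints.
From A_Bᵀ y = c: 3·y_coolant + 5·y_inspection = 36; 4·y_coolant + 2·y_inspection = 34.
→ y_coolant = 7 and y_inspection = 3.
Δz = y_inspection·Δb = 3 × (-5) = -15, so new z* = 2074 − 15 = 2059.

2059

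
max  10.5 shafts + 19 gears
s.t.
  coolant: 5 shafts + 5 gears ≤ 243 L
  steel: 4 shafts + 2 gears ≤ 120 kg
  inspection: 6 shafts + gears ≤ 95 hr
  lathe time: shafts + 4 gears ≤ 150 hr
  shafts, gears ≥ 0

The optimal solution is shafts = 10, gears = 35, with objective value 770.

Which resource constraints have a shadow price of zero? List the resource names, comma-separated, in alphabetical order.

coolant, steel

coolant: 225/243 (slack 18)
steel: 110/120 (slack 10)
inspection: 95/95 (binding)
lathe time: 150/150 (binding)
By complementary slackness, a constraint with positive slack has shadow price 0 → coolant, steel.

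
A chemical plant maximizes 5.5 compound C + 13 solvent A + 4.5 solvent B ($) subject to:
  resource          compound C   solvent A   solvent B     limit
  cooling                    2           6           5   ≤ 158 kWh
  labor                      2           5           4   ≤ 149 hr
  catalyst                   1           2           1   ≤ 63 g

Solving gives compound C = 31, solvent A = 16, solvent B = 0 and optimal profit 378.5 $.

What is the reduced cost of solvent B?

Binding: cooling and catalyst. Non-binding: labor (7 unused).
Slack constraints have shadow price 0 (complementary slackness).
From A_Bᵀ y = c: 2·y_cooling + 1·y_catalyst = 5.5; 6·y_cooling + 2·y_catalyst = 13.
Solving: y_cooling = 1, y_catalyst = 3.5.
Reduced cost of solvent B: c₃ − yᵀa₃ = 4.5 − (1·5 + 3.5·1) = 4.5 − 8.5 = -4.

-4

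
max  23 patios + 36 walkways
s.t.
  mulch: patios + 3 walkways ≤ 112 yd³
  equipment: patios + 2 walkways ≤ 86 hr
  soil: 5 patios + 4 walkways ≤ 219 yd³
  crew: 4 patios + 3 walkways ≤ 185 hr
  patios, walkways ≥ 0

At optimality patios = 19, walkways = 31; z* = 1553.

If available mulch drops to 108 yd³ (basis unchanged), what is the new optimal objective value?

At the optimum: mulch uses 112 of 112 (binding); equipment uses 81 of 86 (slack = 5); soil uses 219 of 219 (binding); crew uses 169 of 185 (slack = 16).
Since equipment, crew are not tight, their duals are 0.
From A_Bᵀ y = c: 1·y_mulch + 5·y_soil = 23; 3·y_mulch + 4·y_soil = 36.
Solving: y_mulch = 8, y_soil = 3.
Δz = y_mulch·Δb = 8 × (-4) = -32, so new z* = 1553 − 32 = 1521.

1521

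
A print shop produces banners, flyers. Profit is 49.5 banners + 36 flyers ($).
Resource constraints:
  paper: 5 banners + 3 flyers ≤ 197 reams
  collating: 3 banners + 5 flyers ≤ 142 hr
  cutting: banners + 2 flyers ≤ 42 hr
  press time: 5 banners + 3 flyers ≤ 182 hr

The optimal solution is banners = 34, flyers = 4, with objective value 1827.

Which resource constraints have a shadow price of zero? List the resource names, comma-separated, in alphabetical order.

paper: 182/197 (slack 15)
collating: 122/142 (slack 20)
cutting: 42/42 (binding)
press time: 182/182 (binding)
By complementary slackness, a constraint with positive slack has shadow price 0 → collating, paper.

collating, paper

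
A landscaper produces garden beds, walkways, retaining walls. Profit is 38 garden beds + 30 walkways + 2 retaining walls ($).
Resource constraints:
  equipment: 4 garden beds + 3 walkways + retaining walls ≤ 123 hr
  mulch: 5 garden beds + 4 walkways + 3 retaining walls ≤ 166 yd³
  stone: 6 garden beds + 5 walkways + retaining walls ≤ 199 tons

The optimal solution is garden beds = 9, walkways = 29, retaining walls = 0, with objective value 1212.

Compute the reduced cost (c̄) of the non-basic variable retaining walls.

At the optimum: equipment uses 123 of 123 (binding); mulch uses 161 of 166 (slack = 5); stone uses 199 of 199 (binding).
Slack constraints have shadow price 0 (complementary slackness).
The binding rows give the dual system: 4·y_equipment + 6·y_stone = 38 and 3·y_equipment + 5·y_stone = 30.
→ y_equipment = 5 and y_stone = 3.
Reduced cost of retaining walls: c₃ − yᵀa₃ = 2 − (5·1 + 3·1) = 2 − 8 = -6.

-6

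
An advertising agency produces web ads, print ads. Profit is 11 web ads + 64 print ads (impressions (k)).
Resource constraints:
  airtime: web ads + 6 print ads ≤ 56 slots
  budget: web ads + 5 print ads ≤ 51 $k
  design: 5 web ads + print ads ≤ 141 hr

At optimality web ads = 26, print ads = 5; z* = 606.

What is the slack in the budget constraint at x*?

0

budget used = 1·26 + 5·5 = 51; slack = 51 − 51 = 0.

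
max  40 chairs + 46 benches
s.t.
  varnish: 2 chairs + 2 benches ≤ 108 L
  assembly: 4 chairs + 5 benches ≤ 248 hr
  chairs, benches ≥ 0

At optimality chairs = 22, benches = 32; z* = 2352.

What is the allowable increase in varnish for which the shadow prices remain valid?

Binding constraints: varnish, assembly. The basis is B = [[2,2],[4,5]] with det 2.
Per unit increase in varnish, x* moves by d = (2.5, -2).
The basis stays optimal until benches reaches 0; allowable increase = 16 L.

16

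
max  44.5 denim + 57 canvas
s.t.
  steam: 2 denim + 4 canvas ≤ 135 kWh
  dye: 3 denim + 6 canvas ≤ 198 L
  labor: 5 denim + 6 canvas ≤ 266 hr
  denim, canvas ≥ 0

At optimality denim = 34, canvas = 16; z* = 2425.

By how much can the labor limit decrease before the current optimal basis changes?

68

Binding constraints: dye, labor. The basis is B = [[3,6],[5,6]] with det -12.
Per unit decrease in labor, x* moves by d = (-0.5, 0.25).
The basis stays optimal until denim reaches 0; allowable decrease = 68 hr.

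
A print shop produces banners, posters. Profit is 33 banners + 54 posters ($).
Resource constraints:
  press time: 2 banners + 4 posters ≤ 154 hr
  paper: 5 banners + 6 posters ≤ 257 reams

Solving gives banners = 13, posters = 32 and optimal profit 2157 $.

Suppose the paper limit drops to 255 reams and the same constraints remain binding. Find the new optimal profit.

2151

Both press time and paper are binding at x*.
From A_Bᵀ y = c: 2·y_press time + 5·y_paper = 33; 4·y_press time + 6·y_paper = 54.
→ y_press time = 9 and y_paper = 3.
Δz = y_paper·Δb = 3 × (-2) = -6, so new z* = 2157 − 6 = 2151.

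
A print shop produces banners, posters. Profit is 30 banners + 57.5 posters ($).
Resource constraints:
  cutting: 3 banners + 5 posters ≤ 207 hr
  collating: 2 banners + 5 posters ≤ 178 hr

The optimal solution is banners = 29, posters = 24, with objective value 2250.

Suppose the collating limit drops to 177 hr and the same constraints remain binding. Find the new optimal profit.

2245.5

At the optimum: cutting uses 207 of 207 (binding); collating uses 178 of 178 (binding).
The binding rows give the dual system: 3·y_cutting + 2·y_collating = 30 and 5·y_cutting + 5·y_collating = 57.5.
Solving: y_cutting = 7, y_collating = 4.5.
Δz = y_collating·Δb = 4.5 × (-1) = -4.5, so new z* = 2250 − 4.5 = 2245.5.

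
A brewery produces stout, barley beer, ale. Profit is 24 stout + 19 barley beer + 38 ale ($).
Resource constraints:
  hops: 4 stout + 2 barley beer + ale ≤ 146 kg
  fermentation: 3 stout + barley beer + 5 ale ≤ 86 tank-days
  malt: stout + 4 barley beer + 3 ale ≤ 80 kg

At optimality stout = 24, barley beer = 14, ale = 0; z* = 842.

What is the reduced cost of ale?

Binding: fermentation and malt. Non-binding: hops (22 unused).
Slack constraints have shadow price 0 (complementary slackness).
Dual feasibility on the basic columns requires 3·y_fermentation + 1·y_malt = 24, 1·y_fermentation + 4·y_malt = 19.
This yields shadow prices y_fermentation = 7, y_malt = 3.
Reduced cost of ale: c₃ − yᵀa₃ = 38 − (7·5 + 3·3) = 38 − 44 = -6.

-6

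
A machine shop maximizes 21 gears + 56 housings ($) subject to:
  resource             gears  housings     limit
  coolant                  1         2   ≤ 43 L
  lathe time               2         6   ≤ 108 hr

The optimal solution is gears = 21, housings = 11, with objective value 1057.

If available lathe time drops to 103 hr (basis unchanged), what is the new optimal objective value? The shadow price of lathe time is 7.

1022

Δb = -5, so new z* = 1057 + (7)·(-5) = 1057 − 35 = 1022.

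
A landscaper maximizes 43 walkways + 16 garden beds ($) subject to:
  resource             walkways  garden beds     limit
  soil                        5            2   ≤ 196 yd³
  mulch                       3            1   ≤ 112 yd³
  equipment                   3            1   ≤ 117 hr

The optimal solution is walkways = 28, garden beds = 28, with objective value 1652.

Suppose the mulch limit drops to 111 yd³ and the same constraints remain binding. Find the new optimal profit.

1646

At the optimum: soil uses 196 of 196 (binding); mulch uses 112 of 112 (binding); equipment uses 112 of 117 (slack = 5).
Slack constraints have shadow price 0 (complementary slackness).
Dual feasibility on the basic columns requires 5·y_soil + 3·y_mulch = 43, 2·y_soil + 1·y_mulch = 16.
→ y_soil = 5 and y_mulch = 6.
Δz = y_mulch·Δb = 6 × (-1) = -6, so new z* = 1652 − 6 = 1646.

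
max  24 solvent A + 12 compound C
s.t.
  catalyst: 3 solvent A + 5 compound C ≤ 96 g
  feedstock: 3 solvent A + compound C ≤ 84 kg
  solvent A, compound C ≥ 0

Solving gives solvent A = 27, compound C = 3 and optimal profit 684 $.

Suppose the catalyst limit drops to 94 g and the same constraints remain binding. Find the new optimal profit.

Both catalyst and feedstock are binding at x*.
From A_Bᵀ y = c: 3·y_catalyst + 3·y_feedstock = 24; 5·y_catalyst + 1·y_feedstock = 12.
This yields shadow prices y_catalyst = 1, y_feedstock = 7.
Δz = y_catalyst·Δb = 1 × (-2) = -2, so new z* = 684 − 2 = 682.

682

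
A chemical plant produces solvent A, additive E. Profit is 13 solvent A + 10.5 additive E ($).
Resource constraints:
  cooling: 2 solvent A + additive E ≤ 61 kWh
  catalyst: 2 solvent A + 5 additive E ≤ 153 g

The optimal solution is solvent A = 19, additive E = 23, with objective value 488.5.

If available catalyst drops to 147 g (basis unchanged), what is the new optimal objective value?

482.5

At the optimum: cooling uses 61 of 61 (binding); catalyst uses 153 of 153 (binding).
The binding rows give the dual system: 2·y_cooling + 2·y_catalyst = 13 and 1·y_cooling + 5·y_catalyst = 10.5.
This yields shadow prices y_cooling = 5.5, y_catalyst = 1.
Δz = y_catalyst·Δb = 1 × (-6) = -6, so new z* = 488.5 − 6 = 482.5.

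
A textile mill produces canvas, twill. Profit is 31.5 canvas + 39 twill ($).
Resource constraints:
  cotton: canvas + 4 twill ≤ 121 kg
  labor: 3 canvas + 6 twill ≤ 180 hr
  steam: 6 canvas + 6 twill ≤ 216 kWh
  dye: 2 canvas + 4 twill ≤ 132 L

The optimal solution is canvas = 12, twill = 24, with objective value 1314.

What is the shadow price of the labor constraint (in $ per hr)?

2.5

Check each constraint at x*: cotton 108/121 (slack 13); labor 180/180 (tight); steam 216/216 (tight); dye 120/132 (slack 12).
By complementary slackness, y = 0 for the non-binding constraints.
Dual feasibility on the basic columns requires 3·y_labor + 6·y_steam = 31.5, 6·y_labor + 6·y_steam = 39.
This yields shadow prices y_labor = 2.5, y_steam = 4.
Shadow price of labor = 2.5.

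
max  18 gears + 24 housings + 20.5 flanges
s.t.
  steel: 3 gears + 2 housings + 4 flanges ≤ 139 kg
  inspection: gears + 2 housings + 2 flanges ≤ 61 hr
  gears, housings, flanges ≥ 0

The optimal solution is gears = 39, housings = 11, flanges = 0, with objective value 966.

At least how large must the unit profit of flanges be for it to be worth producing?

Check each constraint at x*: steel 139/139 (tight); inspection 61/61 (tight).
Dual feasibility on the basic columns requires 3·y_steel + 1·y_inspection = 18, 2·y_steel + 2·y_inspection = 24.
Solving: y_steel = 3, y_inspection = 9.
flanges enters the basis when its profit ≥ yᵀa₃ = 3·4 + 9·2 = 30.

30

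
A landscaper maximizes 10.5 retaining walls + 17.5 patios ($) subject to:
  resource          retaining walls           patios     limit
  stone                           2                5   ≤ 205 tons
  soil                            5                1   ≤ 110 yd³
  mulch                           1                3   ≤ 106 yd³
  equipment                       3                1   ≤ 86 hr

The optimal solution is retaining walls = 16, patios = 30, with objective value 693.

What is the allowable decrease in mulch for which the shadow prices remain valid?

Binding constraints: soil, mulch. The basis is B = [[5,1],[1,3]] with det 14.
Per unit decrease in mulch, x* moves by d = (0.0714, -0.3571).
The basis stays optimal until patios reaches 0; allowable decrease = 84 yd³.

84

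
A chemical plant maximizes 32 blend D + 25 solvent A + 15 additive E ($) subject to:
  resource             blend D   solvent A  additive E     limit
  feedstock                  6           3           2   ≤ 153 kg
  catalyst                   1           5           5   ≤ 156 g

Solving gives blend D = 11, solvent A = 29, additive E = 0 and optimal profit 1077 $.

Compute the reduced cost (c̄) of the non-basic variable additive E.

-5

Both feedstock and catalyst are binding at x*.
From A_Bᵀ y = c: 6·y_feedstock + 1·y_catalyst = 32; 3·y_feedstock + 5·y_catalyst = 25.
This yields shadow prices y_feedstock = 5, y_catalyst = 2.
Reduced cost of additive E: c₃ − yᵀa₃ = 15 − (5·2 + 2·5) = 15 − 20 = -5.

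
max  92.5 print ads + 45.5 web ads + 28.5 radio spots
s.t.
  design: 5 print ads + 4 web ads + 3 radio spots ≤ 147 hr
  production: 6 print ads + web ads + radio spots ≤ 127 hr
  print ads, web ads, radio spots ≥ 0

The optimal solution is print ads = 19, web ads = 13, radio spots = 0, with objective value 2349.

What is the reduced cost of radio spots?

-7.5

At the optimum: design uses 147 of 147 (binding); production uses 127 of 127 (binding).
Dual feasibility on the basic columns requires 5·y_design + 6·y_production = 92.5, 4·y_design + 1·y_production = 45.5.
This yields shadow prices y_design = 9.5, y_production = 7.5.
Reduced cost of radio spots: c₃ − yᵀa₃ = 28.5 − (9.5·3 + 7.5·1) = 28.5 − 36 = -7.5.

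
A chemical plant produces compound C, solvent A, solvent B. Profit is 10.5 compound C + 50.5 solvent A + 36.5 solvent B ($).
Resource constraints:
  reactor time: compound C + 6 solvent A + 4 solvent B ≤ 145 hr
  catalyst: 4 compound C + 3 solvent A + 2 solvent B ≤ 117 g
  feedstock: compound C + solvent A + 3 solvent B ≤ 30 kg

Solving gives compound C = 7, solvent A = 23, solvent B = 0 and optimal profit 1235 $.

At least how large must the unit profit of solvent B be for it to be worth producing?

39.5

At the optimum: reactor time uses 145 of 145 (binding); catalyst uses 97 of 117 (slack = 20); feedstock uses 30 of 30 (binding).
Since catalyst is not tight, its dual is 0.
The binding rows give the dual system: 1·y_reactor time + 1·y_feedstock = 10.5 and 6·y_reactor time + 1·y_feedstock = 50.5.
→ y_reactor time = 8 and y_feedstock = 2.5.
solvent B enters the basis when its profit ≥ yᵀa₃ = 8·4 + 2.5·3 = 39.5.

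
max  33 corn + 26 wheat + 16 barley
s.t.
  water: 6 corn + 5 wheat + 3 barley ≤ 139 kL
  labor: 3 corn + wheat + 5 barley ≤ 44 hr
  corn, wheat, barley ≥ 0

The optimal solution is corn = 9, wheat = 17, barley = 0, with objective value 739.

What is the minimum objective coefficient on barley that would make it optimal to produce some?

20

Both water and labor are binding at x*.
The binding rows give the dual system: 6·y_water + 3·y_labor = 33 and 5·y_water + 1·y_labor = 26.
→ y_water = 5 and y_labor = 1.
barley enters the basis when its profit ≥ yᵀa₃ = 5·3 + 1·5 = 20.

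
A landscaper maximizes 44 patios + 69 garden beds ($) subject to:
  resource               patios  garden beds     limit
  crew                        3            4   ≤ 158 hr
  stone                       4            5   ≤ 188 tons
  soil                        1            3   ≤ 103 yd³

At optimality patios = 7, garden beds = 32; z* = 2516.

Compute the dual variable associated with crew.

At the optimum: crew uses 149 of 158 (slack = 9); stone uses 188 of 188 (binding); soil uses 103 of 103 (binding).
Since crew is not tight, its dual is 0.
From A_Bᵀ y = c: 4·y_stone + 1·y_soil = 44; 5·y_stone + 3·y_soil = 69.
Solving: y_stone = 9, y_soil = 8.
Shadow price of crew = 0.

0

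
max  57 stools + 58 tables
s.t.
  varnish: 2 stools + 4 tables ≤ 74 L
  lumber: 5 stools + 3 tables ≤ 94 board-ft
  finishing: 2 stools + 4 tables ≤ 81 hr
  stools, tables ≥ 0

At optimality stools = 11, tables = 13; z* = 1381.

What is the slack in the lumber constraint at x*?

0

lumber used = 5·11 + 3·13 = 94; slack = 94 − 94 = 0.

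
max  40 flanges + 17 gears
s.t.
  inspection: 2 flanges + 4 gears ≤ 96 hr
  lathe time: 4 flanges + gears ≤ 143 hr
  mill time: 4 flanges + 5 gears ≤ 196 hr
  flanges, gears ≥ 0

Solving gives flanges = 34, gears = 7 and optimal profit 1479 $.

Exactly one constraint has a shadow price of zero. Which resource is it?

inspection: 96/96 (binding)
lathe time: 143/143 (binding)
mill time: 171/196 (slack 25)
By complementary slackness, a constraint with positive slack has shadow price 0 → mill time.

mill time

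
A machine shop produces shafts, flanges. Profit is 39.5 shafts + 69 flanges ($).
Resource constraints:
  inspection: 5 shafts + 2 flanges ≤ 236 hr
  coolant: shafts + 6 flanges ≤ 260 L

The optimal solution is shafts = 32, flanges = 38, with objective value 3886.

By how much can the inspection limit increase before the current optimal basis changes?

1064

Binding constraints: inspection, coolant. The basis is B = [[5,2],[1,6]] with det 28.
Per unit increase in inspection, x* moves by d = (0.2143, -0.0357).
The basis stays optimal until flanges reaches 0; allowable increase = 1064 hr.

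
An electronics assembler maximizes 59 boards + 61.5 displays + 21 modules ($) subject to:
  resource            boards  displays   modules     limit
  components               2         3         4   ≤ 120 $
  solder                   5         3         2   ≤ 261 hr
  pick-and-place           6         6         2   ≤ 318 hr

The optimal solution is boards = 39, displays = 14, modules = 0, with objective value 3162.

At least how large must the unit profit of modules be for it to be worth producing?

Binding: components and pick-and-place. Non-binding: solder (24 unused).
Slack constraints have shadow price 0 (complementary slackness).
From A_Bᵀ y = c: 2·y_components + 6·y_pick-and-place = 59; 3·y_components + 6·y_pick-and-place = 61.5.
This yields shadow prices y_components = 2.5, y_pick-and-place = 9.
modules enters the basis when its profit ≥ yᵀa₃ = 2.5·4 + 9·2 = 28.

28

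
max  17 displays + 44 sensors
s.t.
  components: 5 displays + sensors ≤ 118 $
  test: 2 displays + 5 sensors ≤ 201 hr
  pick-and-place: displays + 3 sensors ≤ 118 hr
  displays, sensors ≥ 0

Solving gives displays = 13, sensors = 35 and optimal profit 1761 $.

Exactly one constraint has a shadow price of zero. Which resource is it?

components

components: 100/118 (slack 18)
test: 201/201 (binding)
pick-and-place: 118/118 (binding)
By complementary slackness, a constraint with positive slack has shadow price 0 → components.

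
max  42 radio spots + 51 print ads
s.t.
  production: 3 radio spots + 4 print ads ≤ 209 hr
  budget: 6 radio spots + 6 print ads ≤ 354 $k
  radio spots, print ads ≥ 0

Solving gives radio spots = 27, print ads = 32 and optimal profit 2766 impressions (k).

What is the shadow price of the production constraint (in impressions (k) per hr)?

At the optimum: production uses 209 of 209 (binding); budget uses 354 of 354 (binding).
The binding rows give the dual system: 3·y_production + 6·y_budget = 42 and 4·y_production + 6·y_budget = 51.
This yields shadow prices y_production = 9, y_budget = 2.5.
Shadow price of production = 9.

9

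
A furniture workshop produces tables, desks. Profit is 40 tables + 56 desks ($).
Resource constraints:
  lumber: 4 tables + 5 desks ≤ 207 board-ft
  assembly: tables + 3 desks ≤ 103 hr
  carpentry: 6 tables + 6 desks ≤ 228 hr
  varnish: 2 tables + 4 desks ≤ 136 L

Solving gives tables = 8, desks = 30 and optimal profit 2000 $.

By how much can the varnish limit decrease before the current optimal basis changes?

60

Binding constraints: carpentry, varnish. The basis is B = [[6,6],[2,4]] with det 12.
Per unit decrease in varnish, x* moves by d = (0.5, -0.5).
The basis stays optimal until desks reaches 0; allowable decrease = 60 L.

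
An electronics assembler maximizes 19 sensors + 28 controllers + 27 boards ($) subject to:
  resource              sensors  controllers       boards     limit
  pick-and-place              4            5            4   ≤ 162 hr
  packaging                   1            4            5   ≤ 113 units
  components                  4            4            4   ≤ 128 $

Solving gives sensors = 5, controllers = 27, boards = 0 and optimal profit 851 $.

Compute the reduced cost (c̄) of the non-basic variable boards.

At the optimum: pick-and-place uses 155 of 162 (slack = 7); packaging uses 113 of 113 (binding); components uses 128 of 128 (binding).
Slack constraints have shadow price 0 (complementary slackness).
The binding rows give the dual system: 1·y_packaging + 4·y_components = 19 and 4·y_packaging + 4·y_components = 28.
This yields shadow prices y_packaging = 3, y_components = 4.
Reduced cost of boards: c₃ − yᵀa₃ = 27 − (3·5 + 4·4) = 27 − 31 = -4.

-4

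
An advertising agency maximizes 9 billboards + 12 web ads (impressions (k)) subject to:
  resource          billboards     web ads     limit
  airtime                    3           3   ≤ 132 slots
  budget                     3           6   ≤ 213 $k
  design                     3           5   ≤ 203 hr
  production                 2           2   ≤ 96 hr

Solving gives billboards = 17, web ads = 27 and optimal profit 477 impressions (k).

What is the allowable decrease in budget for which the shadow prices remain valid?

81

Binding constraints: airtime, budget. The basis is B = [[3,3],[3,6]] with det 9.
Per unit decrease in budget, x* moves by d = (0.3333, -0.3333).
The basis stays optimal until web ads reaches 0; allowable decrease = 81 $k.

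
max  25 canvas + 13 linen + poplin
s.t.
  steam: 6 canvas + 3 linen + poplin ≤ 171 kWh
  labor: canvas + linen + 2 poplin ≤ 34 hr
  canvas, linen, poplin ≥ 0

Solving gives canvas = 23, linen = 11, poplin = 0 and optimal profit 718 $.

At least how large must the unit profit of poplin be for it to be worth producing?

Check each constraint at x*: steam 171/171 (tight); labor 34/34 (tight).
Dual feasibility on the basic columns requires 6·y_steam + 1·y_labor = 25, 3·y_steam + 1·y_labor = 13.
Solving: y_steam = 4, y_labor = 1.
poplin enters the basis when its profit ≥ yᵀa₃ = 4·1 + 1·2 = 6.

6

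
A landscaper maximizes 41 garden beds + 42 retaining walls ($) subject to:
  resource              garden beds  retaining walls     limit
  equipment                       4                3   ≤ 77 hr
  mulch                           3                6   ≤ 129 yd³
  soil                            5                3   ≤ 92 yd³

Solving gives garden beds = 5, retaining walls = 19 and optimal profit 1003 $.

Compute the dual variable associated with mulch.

At the optimum: equipment uses 77 of 77 (binding); mulch uses 129 of 129 (binding); soil uses 82 of 92 (slack = 10).
Since soil is not tight, its dual is 0.
Dual feasibility on the basic columns requires 4·y_equipment + 3·y_mulch = 41, 3·y_equipment + 6·y_mulch = 42.
This yields shadow prices y_equipment = 8, y_mulch = 3.
Shadow price of mulch = 3.

3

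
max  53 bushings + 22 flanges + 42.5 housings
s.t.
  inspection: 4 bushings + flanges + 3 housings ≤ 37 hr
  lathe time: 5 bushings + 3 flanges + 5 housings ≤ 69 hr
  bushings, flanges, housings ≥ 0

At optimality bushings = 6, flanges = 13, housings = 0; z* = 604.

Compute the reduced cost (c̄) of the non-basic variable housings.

Check each constraint at x*: inspection 37/37 (tight); lathe time 69/69 (tight).
The binding rows give the dual system: 4·y_inspection + 5·y_lathe time = 53 and 1·y_inspection + 3·y_lathe time = 22.
Solving: y_inspection = 7, y_lathe time = 5.
Reduced cost of housings: c₃ − yᵀa₃ = 42.5 − (7·3 + 5·5) = 42.5 − 46 = -3.5.

-3.5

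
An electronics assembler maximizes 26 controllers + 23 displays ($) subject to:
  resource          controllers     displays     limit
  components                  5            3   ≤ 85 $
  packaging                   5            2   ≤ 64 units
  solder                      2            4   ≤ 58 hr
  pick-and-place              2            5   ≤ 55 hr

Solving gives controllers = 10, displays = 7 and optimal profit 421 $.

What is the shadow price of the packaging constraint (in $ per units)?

Binding: packaging and pick-and-place. Non-binding: components (14 unused), solder (10 unused).
Since components, solder are not tight, their duals are 0.
From A_Bᵀ y = c: 5·y_packaging + 2·y_pick-and-place = 26; 2·y_packaging + 5·y_pick-and-place = 23.
This yields shadow prices y_packaging = 4, y_pick-and-place = 3.
Shadow price of packaging = 4.

4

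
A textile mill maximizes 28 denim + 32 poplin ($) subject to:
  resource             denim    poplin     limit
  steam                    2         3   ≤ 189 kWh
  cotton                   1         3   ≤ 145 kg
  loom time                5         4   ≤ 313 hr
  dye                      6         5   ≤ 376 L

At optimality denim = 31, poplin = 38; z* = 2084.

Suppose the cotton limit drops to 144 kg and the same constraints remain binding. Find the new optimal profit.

Check each constraint at x*: steam 176/189 (slack 13); cotton 145/145 (tight); loom time 307/313 (slack 6); dye 376/376 (tight).
Since steam, loom time are not tight, their duals are 0.
Dual feasibility on the basic columns requires 1·y_cotton + 6·y_dye = 28, 3·y_cotton + 5·y_dye = 32.
Solving: y_cotton = 4, y_dye = 4.
Δz = y_cotton·Δb = 4 × (-1) = -4, so new z* = 2084 − 4 = 2080.

2080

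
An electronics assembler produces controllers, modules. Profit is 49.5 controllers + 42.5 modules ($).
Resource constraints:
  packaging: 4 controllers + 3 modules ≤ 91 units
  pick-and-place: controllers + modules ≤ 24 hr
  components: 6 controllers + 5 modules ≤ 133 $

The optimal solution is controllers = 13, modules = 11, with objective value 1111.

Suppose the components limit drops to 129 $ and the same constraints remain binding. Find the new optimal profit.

1083

At the optimum: packaging uses 85 of 91 (slack = 6); pick-and-place uses 24 of 24 (binding); components uses 133 of 133 (binding).
Slack constraints have shadow price 0 (complementary slackness).
Dual feasibility on the basic columns requires 1·y_pick-and-place + 6·y_components = 49.5, 1·y_pick-and-place + 5·y_components = 42.5.
→ y_pick-and-place = 7.5 and y_components = 7.
Δz = y_components·Δb = 7 × (-4) = -28, so new z* = 1111 − 28 = 1083.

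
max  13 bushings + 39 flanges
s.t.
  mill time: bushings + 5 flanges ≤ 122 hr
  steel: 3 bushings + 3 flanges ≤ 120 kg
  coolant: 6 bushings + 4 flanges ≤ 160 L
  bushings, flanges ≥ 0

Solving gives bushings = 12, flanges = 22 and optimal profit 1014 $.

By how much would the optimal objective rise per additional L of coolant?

At the optimum: mill time uses 122 of 122 (binding); steel uses 102 of 120 (slack = 18); coolant uses 160 of 160 (binding).
Slack constraints have shadow price 0 (complementary slackness).
From A_Bᵀ y = c: 1·y_mill time + 6·y_coolant = 13; 5·y_mill time + 4·y_coolant = 39.
This yields shadow prices y_mill time = 7, y_coolant = 1.
Shadow price of coolant = 1.

1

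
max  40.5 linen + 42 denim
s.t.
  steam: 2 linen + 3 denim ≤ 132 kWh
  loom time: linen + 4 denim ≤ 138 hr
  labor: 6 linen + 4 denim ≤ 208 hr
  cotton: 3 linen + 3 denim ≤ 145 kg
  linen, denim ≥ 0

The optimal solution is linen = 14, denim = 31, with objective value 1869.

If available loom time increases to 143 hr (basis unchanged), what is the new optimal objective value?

At the optimum: steam uses 121 of 132 (slack = 11); loom time uses 138 of 138 (binding); labor uses 208 of 208 (binding); cotton uses 135 of 145 (slack = 10).
Slack constraints have shadow price 0 (complementary slackness).
Dual feasibility on the basic columns requires 1·y_loom time + 6·y_labor = 40.5, 4·y_loom time + 4·y_labor = 42.
Solving: y_loom time = 4.5, y_labor = 6.
Δz = y_loom time·Δb = 4.5 × (5) = 22.5, so new z* = 1869 + 22.5 = 1891.5.

1891.5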